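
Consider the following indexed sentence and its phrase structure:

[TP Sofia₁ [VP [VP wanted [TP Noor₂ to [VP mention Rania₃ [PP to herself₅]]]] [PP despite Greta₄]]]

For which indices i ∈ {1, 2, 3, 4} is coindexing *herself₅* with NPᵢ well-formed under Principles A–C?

{2, 3}

*herself* is an anaphor, so Principle A applies: it must be bound in its binding domain.
Binding domain of *herself₅*: the embedded TP, whose subject is Noor₂.
*Sofia₁* c-commands the anaphor but is outside its binding domain → cannot satisfy Principle A.
*Noor₂* c-commands the anaphor within its binding domain → licit binder.
*Rania₃* c-commands the anaphor within its binding domain → licit binder.
*Greta₄* does not c-command the anaphor → cannot bind it.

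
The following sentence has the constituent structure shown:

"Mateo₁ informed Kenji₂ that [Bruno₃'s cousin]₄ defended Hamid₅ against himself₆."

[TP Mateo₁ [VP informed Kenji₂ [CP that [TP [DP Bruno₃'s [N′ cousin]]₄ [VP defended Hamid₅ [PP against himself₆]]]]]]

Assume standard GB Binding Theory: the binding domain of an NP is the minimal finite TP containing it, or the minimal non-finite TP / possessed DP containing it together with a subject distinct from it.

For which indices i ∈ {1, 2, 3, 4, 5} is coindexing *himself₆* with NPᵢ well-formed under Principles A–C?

*himself* is an anaphor, so Principle A applies: it must be bound in its binding domain.
Binding domain of *himself₆*: the embedded TP, whose subject is [Bruno₃'s cousin]₄.
*Mateo₁* c-commands the anaphor but is outside its binding domain → cannot satisfy Principle A.
*Kenji₂* c-commands the anaphor but is outside its binding domain → cannot satisfy Principle A.
*Bruno₃* does not c-command the anaphor → cannot bind it.
*[Bruno₃'s cousin]₄* c-commands the anaphor within its binding domain → licit binder.
*Hamid₅* c-commands the anaphor within its binding domain → licit binder.

{4, 5}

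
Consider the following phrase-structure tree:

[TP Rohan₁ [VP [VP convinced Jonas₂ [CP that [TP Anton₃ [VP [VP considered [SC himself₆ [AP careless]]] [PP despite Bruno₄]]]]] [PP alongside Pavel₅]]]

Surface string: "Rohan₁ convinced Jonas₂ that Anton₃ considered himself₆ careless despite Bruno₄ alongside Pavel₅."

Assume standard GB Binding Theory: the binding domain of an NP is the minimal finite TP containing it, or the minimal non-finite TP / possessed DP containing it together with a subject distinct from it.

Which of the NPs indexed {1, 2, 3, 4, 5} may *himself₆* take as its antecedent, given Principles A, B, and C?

*himself* is an anaphor, so Principle A applies: it must be bound in its binding domain.
Binding domain of *himself₆*: the embedded TP, whose subject is Anton₃.
*Rohan₁* c-commands the anaphor but is outside its binding domain → cannot satisfy Principle A.
*Jonas₂* c-commands the anaphor but is outside its binding domain → cannot satisfy Principle A.
*Anton₃* c-commands the anaphor within its binding domain → licit binder.
*Bruno₄* does not c-command the anaphor → cannot bind it.
*Pavel₅* does not c-command the anaphor → cannot bind it.

{3}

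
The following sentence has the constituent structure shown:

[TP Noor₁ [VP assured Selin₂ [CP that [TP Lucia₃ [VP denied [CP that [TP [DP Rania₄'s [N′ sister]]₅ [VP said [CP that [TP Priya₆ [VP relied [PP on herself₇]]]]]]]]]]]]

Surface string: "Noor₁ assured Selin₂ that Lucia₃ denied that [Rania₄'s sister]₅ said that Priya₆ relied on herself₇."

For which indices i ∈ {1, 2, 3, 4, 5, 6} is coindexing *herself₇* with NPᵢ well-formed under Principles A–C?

{6}

*herself* is an anaphor, so Principle A applies: it must be bound in its binding domain.
Binding domain of *herself₇*: the embedded TP, whose subject is Priya₆.
*Noor₁* c-commands the anaphor but is outside its binding domain → cannot satisfy Principle A.
*Selin₂* c-commands the anaphor but is outside its binding domain → cannot satisfy Principle A.
*Lucia₃* c-commands the anaphor but is outside its binding domain → cannot satisfy Principle A.
*Rania₄* does not c-command the anaphor → cannot bind it.
*[Rania₄'s sister]₅* c-commands the anaphor but is outside its binding domain → cannot satisfy Principle A.
*Priya₆* c-commands the anaphor within its binding domain → licit binder.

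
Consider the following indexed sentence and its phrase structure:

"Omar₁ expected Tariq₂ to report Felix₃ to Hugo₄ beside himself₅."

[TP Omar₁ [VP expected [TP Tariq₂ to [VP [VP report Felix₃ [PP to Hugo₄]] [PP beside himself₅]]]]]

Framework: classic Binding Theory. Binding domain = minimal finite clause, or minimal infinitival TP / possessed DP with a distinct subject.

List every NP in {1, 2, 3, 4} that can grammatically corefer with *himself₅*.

*himself* is an anaphor, so Principle A applies: it must be bound in its binding domain.
Binding domain of *himself₅*: the embedded TP, whose subject is Tariq₂.
*Omar₁* c-commands the anaphor but is outside its binding domain → cannot satisfy Principle A.
*Tariq₂* c-commands the anaphor within its binding domain → licit binder.
*Felix₃* does not c-command the anaphor → cannot bind it.
*Hugo₄* does not c-command the anaphor → cannot bind it.

{2}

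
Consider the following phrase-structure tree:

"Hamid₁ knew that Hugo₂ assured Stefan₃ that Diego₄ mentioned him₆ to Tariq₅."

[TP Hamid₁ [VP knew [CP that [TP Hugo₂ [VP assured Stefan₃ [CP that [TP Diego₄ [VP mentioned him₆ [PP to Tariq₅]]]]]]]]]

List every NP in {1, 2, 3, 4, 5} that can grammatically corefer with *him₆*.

{1, 2, 3}

*him* is a pronoun, so Principle B applies: it must be free in its binding domain.
Binding domain of *him₆*: the embedded TP, whose subject is Diego₄.
*Hamid₁* c-commands the pronoun but from outside its binding domain, and is not c-commanded by it → coindexation permitted.
*Hugo₂* c-commands the pronoun but from outside its binding domain, and is not c-commanded by it → coindexation permitted.
*Stefan₃* c-commands the pronoun but from outside its binding domain, and is not c-commanded by it → coindexation permitted.
*Diego₄* c-commands the pronoun within its binding domain → coindexation would violate Principle B.
*Tariq₅*: the pronoun c-commands this R-expression → coindexation would violate Principle C on *Tariq₅*.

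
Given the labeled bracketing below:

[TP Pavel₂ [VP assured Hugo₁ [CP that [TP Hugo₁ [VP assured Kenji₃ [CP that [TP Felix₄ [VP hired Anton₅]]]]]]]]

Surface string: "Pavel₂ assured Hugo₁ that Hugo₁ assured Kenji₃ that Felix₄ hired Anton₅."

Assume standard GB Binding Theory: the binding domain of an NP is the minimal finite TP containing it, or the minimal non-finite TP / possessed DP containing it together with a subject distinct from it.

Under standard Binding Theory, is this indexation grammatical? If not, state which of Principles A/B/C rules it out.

The two coindexed NPs are *Hugo₁* (the higher occurrence) and *Hugo₁* (the lower occurrence).
*Hugo₁* (the lower occurrence) is an R-expression. Principle C requires it to be free everywhere.
*Hugo₁* (the higher occurrence) c-commands it and carries the same index.
The R-expression is bound → Principle C violation.

Principle C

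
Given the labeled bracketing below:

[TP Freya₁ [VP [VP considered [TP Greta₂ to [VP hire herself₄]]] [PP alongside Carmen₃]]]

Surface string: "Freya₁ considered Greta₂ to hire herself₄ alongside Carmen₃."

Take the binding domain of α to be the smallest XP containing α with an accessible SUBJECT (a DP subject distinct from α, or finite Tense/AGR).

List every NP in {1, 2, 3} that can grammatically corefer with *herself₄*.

{2}

*herself* is an anaphor, so Principle A applies: it must be bound in its binding domain.
Binding domain of *herself₄*: the embedded TP, whose subject is Greta₂.
*Freya₁* c-commands the anaphor but is outside its binding domain → cannot satisfy Principle A.
*Greta₂* c-commands the anaphor within its binding domain → licit binder.
*Carmen₃* does not c-command the anaphor → cannot bind it.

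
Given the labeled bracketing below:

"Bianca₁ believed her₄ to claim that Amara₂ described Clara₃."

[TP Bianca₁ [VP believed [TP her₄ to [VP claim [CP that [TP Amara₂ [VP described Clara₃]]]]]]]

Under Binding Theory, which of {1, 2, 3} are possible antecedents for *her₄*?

*her* is a pronoun, so Principle B applies: it must be free in its binding domain.
Binding domain of *her₄*: the matrix TP, whose subject is Bianca₁.
*Bianca₁* c-commands the pronoun within its binding domain → coindexation would violate Principle B.
*Amara₂*: the pronoun c-commands this R-expression → coindexation would violate Principle C on *Amara₂*.
*Clara₃*: the pronoun c-commands this R-expression → coindexation would violate Principle C on *Clara₃*.

none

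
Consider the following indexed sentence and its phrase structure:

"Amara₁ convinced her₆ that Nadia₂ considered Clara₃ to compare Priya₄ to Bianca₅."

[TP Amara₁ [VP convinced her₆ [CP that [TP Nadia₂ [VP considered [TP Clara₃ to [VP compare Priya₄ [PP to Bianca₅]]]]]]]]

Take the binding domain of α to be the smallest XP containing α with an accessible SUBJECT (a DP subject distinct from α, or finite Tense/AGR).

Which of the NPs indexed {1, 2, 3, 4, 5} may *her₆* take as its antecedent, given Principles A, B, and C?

none

*her* is a pronoun, so Principle B applies: it must be free in its binding domain.
Binding domain of *her₆*: the matrix TP, whose subject is Amara₁.
*Amara₁* c-commands the pronoun within its binding domain → coindexation would violate Principle B.
*Nadia₂*: the pronoun c-commands this R-expression → coindexation would violate Principle C on *Nadia₂*.
*Clara₃*: the pronoun c-commands this R-expression → coindexation would violate Principle C on *Clara₃*.
*Priya₄*: the pronoun c-commands this R-expression → coindexation would violate Principle C on *Priya₄*.
*Bianca₅*: the pronoun c-commands this R-expression → coindexation would violate Principle C on *Bianca₅*.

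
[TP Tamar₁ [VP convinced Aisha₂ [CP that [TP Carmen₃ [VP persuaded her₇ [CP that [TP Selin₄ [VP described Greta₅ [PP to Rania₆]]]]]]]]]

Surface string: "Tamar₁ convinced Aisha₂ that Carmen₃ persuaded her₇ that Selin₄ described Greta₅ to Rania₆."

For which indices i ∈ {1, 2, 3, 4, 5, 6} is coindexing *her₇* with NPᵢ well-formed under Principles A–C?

{1, 2}

*her* is a pronoun, so Principle B applies: it must be free in its binding domain.
Binding domain of *her₇*: the embedded TP, whose subject is Carmen₃.
*Tamar₁* c-commands the pronoun but from outside its binding domain, and is not c-commanded by it → coindexation permitted.
*Aisha₂* c-commands the pronoun but from outside its binding domain, and is not c-commanded by it → coindexation permitted.
*Carmen₃* c-commands the pronoun within its binding domain → coindexation would violate Principle B.
*Selin₄*: the pronoun c-commands this R-expression → coindexation would violate Principle C on *Selin₄*.
*Greta₅*: the pronoun c-commands this R-expression → coindexation would violate Principle C on *Greta₅*.
*Rania₆*: the pronoun c-commands this R-expression → coindexation would violate Principle C on *Rania₆*.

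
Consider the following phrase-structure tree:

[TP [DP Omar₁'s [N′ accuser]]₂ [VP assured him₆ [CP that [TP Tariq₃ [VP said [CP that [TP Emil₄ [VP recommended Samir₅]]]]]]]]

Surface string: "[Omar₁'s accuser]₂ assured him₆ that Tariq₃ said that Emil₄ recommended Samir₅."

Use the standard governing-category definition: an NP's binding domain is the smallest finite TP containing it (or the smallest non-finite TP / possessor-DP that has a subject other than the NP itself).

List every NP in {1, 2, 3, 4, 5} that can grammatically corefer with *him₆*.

{1}

*him* is a pronoun, so Principle B applies: it must be free in its binding domain.
Binding domain of *him₆*: the matrix TP, whose subject is [Omar₁'s accuser]₂.
*Omar₁* and the pronoun do not c-command one another → neither Principle B nor Principle C is at stake; coindexation permitted.
*[Omar₁'s accuser]₂* c-commands the pronoun within its binding domain → coindexation would violate Principle B.
*Tariq₃*: the pronoun c-commands this R-expression → coindexation would violate Principle C on *Tariq₃*.
*Emil₄*: the pronoun c-commands this R-expression → coindexation would violate Principle C on *Emil₄*.
*Samir₅*: the pronoun c-commands this R-expression → coindexation would violate Principle C on *Samir₅*.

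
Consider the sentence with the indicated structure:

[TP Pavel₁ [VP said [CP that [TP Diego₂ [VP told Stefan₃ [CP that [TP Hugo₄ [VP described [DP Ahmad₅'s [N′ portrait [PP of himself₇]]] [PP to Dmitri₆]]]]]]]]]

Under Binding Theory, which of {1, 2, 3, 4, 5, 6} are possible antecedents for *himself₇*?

{5}

*himself* is an anaphor, so Principle A applies: it must be bound in its binding domain.
Binding domain of *himself₇*: the possessed DP, whose subject is Ahmad₅.
*Pavel₁* c-commands the anaphor but is outside its binding domain → cannot satisfy Principle A.
*Diego₂* c-commands the anaphor but is outside its binding domain → cannot satisfy Principle A.
*Stefan₃* c-commands the anaphor but is outside its binding domain → cannot satisfy Principle A.
*Hugo₄* c-commands the anaphor but is outside its binding domain → cannot satisfy Principle A.
*Ahmad₅* c-commands the anaphor within its binding domain → licit binder.
*Dmitri₆* does not c-command the anaphor → cannot bind it.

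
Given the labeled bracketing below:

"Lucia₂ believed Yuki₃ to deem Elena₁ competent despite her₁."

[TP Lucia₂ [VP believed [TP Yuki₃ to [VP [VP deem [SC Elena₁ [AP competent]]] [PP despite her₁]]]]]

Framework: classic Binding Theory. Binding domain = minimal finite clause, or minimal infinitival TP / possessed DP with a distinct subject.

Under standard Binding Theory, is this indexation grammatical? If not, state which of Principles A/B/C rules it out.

The two coindexed NPs are *Elena₁* and *her₁*.
*her₁* is a pronoun; its binding domain is the embedded TP, whose subject is Yuki₃. Within that domain it is c-commanded only by *Yuki₃*, which carries a different index — the pronoun is free locally, so Principle B holds.
*Elena₁* is an R-expression; *her₁* does not c-command it, and no other NP shares its index, so Principle C is satisfied.
All principles are respected.

grammatical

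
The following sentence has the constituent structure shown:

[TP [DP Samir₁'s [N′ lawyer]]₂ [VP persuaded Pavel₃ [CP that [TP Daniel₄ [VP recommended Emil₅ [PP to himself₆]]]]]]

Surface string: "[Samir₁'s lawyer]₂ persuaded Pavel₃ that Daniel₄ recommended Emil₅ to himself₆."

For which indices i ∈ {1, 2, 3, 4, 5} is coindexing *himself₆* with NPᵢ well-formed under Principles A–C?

{4, 5}

*himself* is an anaphor, so Principle A applies: it must be bound in its binding domain.
Binding domain of *himself₆*: the embedded TP, whose subject is Daniel₄.
*Samir₁* does not c-command the anaphor → cannot bind it.
*[Samir₁'s lawyer]₂* c-commands the anaphor but is outside its binding domain → cannot satisfy Principle A.
*Pavel₃* c-commands the anaphor but is outside its binding domain → cannot satisfy Principle A.
*Daniel₄* c-commands the anaphor within its binding domain → licit binder.
*Emil₅* c-commands the anaphor within its binding domain → licit binder.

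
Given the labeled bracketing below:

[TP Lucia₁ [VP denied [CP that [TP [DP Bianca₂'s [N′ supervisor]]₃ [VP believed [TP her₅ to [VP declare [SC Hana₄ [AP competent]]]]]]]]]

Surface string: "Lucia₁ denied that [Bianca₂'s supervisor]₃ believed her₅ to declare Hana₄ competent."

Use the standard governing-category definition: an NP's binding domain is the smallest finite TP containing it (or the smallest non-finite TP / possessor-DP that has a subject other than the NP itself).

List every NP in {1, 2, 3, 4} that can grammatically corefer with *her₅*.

*her* is a pronoun, so Principle B applies: it must be free in its binding domain.
Binding domain of *her₅*: the embedded TP, whose subject is [Bianca₂'s supervisor]₃.
*Lucia₁* c-commands the pronoun but from outside its binding domain, and is not c-commanded by it → coindexation permitted.
*Bianca₂* and the pronoun do not c-command one another → neither Principle B nor Principle C is at stake; coindexation permitted.
*[Bianca₂'s supervisor]₃* c-commands the pronoun within its binding domain → coindexation would violate Principle B.
*Hana₄*: the pronoun c-commands this R-expression → coindexation would violate Principle C on *Hana₄*.

{1, 2}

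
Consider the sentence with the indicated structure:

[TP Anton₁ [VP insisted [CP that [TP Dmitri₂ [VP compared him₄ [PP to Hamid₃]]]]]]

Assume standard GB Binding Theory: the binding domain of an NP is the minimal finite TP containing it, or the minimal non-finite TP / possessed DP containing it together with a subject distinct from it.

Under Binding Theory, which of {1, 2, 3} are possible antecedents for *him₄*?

{1}

*him* is a pronoun, so Principle B applies: it must be free in its binding domain.
Binding domain of *him₄*: the embedded TP, whose subject is Dmitri₂.
*Anton₁* c-commands the pronoun but from outside its binding domain, and is not c-commanded by it → coindexation permitted.
*Dmitri₂* c-commands the pronoun within its binding domain → coindexation would violate Principle B.
*Hamid₃*: the pronoun c-commands this R-expression → coindexation would violate Principle C on *Hamid₃*.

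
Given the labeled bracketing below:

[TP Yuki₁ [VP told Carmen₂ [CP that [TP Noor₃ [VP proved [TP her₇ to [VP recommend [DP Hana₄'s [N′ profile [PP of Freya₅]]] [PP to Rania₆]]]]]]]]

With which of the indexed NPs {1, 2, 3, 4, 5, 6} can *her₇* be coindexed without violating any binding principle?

{1, 2}

*her* is a pronoun, so Principle B applies: it must be free in its binding domain.
Binding domain of *her₇*: the embedded TP, whose subject is Noor₃.
*Yuki₁* c-commands the pronoun but from outside its binding domain, and is not c-commanded by it → coindexation permitted.
*Carmen₂* c-commands the pronoun but from outside its binding domain, and is not c-commanded by it → coindexation permitted.
*Noor₃* c-commands the pronoun within its binding domain → coindexation would violate Principle B.
*Hana₄*: the pronoun c-commands this R-expression → coindexation would violate Principle C on *Hana₄*.
*Freya₅*: the pronoun c-commands this R-expression → coindexation would violate Principle C on *Freya₅*.
*Rania₆*: the pronoun c-commands this R-expression → coindexation would violate Principle C on *Rania₆*.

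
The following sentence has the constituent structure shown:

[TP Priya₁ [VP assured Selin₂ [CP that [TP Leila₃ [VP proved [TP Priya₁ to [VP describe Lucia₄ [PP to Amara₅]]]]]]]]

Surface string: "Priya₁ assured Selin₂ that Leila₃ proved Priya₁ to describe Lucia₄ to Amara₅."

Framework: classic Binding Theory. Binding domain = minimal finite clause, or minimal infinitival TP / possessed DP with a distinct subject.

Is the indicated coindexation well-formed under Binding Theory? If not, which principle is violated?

Principle C

The two coindexed NPs are *Priya₁* (the higher occurrence) and *Priya₁* (the lower occurrence).
*Priya₁* (the lower occurrence) is an R-expression. Principle C requires it to be free everywhere.
*Priya₁* (the higher occurrence) c-commands it and carries the same index.
The R-expression is bound → Principle C violation.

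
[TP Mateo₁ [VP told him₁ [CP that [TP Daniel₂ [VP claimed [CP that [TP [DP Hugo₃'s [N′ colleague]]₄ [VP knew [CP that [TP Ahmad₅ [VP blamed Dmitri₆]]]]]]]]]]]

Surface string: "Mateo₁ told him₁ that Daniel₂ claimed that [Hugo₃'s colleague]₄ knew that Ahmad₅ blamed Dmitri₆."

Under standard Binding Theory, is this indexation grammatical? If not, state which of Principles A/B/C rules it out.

The two coindexed NPs are *Mateo₁* and *him₁*.
*him₁* is a pronoun. Its binding domain is the matrix TP, whose subject is Mateo₁.
*Mateo₁* c-commands it within that domain and carries the same index.
The pronoun is locally bound → Principle B violation.

Principle B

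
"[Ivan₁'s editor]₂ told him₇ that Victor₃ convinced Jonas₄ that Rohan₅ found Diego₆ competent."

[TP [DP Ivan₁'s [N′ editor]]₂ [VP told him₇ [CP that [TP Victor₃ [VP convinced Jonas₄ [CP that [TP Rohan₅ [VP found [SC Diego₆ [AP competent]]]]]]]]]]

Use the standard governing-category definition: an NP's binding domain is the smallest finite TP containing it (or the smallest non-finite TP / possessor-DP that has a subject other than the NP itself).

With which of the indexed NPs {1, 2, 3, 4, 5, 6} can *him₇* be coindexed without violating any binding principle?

{1}

*him* is a pronoun, so Principle B applies: it must be free in its binding domain.
Binding domain of *him₇*: the matrix TP, whose subject is [Ivan₁'s editor]₂.
*Ivan₁* and the pronoun do not c-command one another → neither Principle B nor Principle C is at stake; coindexation permitted.
*[Ivan₁'s editor]₂* c-commands the pronoun within its binding domain → coindexation would violate Principle B.
*Victor₃*: the pronoun c-commands this R-expression → coindexation would violate Principle C on *Victor₃*.
*Jonas₄*: the pronoun c-commands this R-expression → coindexation would violate Principle C on *Jonas₄*.
*Rohan₅*: the pronoun c-commands this R-expression → coindexation would violate Principle C on *Rohan₅*.
*Diego₆*: the pronoun c-commands this R-expression → coindexation would violate Principle C on *Diego₆*.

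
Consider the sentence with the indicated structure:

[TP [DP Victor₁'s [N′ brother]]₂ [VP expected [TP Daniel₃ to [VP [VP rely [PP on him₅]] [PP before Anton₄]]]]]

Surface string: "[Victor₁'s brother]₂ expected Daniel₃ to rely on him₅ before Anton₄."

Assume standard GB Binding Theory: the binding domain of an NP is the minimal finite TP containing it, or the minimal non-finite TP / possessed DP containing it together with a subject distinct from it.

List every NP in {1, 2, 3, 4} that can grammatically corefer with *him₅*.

*him* is a pronoun, so Principle B applies: it must be free in its binding domain.
Binding domain of *him₅*: the embedded TP, whose subject is Daniel₃.
*Victor₁* and the pronoun do not c-command one another → neither Principle B nor Principle C is at stake; coindexation permitted.
*[Victor₁'s brother]₂* c-commands the pronoun but from outside its binding domain, and is not c-commanded by it → coindexation permitted.
*Daniel₃* c-commands the pronoun within its binding domain → coindexation would violate Principle B.
*Anton₄* and the pronoun do not c-command one another → neither Principle B nor Principle C is at stake; coindexation permitted.

{1, 2, 4}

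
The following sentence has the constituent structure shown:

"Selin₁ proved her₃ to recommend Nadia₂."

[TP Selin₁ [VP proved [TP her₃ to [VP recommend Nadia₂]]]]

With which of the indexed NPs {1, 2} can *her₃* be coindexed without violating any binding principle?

none

*her* is a pronoun, so Principle B applies: it must be free in its binding domain.
Binding domain of *her₃*: the matrix TP, whose subject is Selin₁.
*Selin₁* c-commands the pronoun within its binding domain → coindexation would violate Principle B.
*Nadia₂*: the pronoun c-commands this R-expression → coindexation would violate Principle C on *Nadia₂*.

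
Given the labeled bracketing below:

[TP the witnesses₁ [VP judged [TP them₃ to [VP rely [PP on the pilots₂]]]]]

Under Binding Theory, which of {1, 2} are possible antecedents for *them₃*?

none

*them* is a pronoun, so Principle B applies: it must be free in its binding domain.
Binding domain of *them₃*: the matrix TP, whose subject is the witnesses₁.
*the witnesses₁* c-commands the pronoun within its binding domain → coindexation would violate Principle B.
*the pilots₂*: the pronoun c-commands this R-expression → coindexation would violate Principle C on *the pilots₂*.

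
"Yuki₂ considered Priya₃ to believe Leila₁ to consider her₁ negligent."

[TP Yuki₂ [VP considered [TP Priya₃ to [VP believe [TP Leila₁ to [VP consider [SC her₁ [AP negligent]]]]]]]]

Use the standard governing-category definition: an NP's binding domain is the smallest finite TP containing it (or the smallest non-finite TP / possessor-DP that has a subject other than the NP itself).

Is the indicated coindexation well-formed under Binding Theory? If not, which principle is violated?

The two coindexed NPs are *Leila₁* and *her₁*.
*her₁* is a pronoun. Its binding domain is the embedded TP, whose subject is Leila₁.
*Leila₁* c-commands it within that domain and carries the same index.
The pronoun is locally bound → Principle B violation.

Principle B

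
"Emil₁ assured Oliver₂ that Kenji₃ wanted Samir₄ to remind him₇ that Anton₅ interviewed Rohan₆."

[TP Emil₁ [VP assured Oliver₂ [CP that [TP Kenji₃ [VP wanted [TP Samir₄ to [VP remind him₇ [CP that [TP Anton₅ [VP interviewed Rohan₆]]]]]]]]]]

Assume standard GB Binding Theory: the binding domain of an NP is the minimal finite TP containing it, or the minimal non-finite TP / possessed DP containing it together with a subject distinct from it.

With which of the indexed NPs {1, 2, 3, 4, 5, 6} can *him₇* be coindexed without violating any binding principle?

{1, 2, 3}

*him* is a pronoun, so Principle B applies: it must be free in its binding domain.
Binding domain of *him₇*: the embedded TP, whose subject is Samir₄.
*Emil₁* c-commands the pronoun but from outside its binding domain, and is not c-commanded by it → coindexation permitted.
*Oliver₂* c-commands the pronoun but from outside its binding domain, and is not c-commanded by it → coindexation permitted.
*Kenji₃* c-commands the pronoun but from outside its binding domain, and is not c-commanded by it → coindexation permitted.
*Samir₄* c-commands the pronoun within its binding domain → coindexation would violate Principle B.
*Anton₅*: the pronoun c-commands this R-expression → coindexation would violate Principle C on *Anton₅*.
*Rohan₆*: the pronoun c-commands this R-expression → coindexation would violate Principle C on *Rohan₆*.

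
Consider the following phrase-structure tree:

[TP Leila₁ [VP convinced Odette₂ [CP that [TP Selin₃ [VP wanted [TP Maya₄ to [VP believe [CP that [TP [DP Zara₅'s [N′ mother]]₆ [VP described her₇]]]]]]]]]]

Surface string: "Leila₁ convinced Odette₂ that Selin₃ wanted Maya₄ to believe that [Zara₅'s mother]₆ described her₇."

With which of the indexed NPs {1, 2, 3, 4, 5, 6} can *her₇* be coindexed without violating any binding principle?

{1, 2, 3, 4, 5}

*her* is a pronoun, so Principle B applies: it must be free in its binding domain.
Binding domain of *her₇*: the embedded TP, whose subject is [Zara₅'s mother]₆.
*Leila₁* c-commands the pronoun but from outside its binding domain, and is not c-commanded by it → coindexation permitted.
*Odette₂* c-commands the pronoun but from outside its binding domain, and is not c-commanded by it → coindexation permitted.
*Selin₃* c-commands the pronoun but from outside its binding domain, and is not c-commanded by it → coindexation permitted.
*Maya₄* c-commands the pronoun but from outside its binding domain, and is not c-commanded by it → coindexation permitted.
*Zara₅* and the pronoun do not c-command one another → neither Principle B nor Principle C is at stake; coindexation permitted.
*[Zara₅'s mother]₆* c-commands the pronoun within its binding domain → coindexation would violate Principle B.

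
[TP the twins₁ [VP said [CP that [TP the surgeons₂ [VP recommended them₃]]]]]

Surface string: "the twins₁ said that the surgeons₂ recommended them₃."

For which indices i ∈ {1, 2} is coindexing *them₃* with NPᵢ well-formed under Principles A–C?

*them* is a pronoun, so Principle B applies: it must be free in its binding domain.
Binding domain of *them₃*: the embedded TP, whose subject is the surgeons₂.
*the twins₁* c-commands the pronoun but from outside its binding domain, and is not c-commanded by it → coindexation permitted.
*the surgeons₂* c-commands the pronoun within its binding domain → coindexation would violate Principle B.

{1}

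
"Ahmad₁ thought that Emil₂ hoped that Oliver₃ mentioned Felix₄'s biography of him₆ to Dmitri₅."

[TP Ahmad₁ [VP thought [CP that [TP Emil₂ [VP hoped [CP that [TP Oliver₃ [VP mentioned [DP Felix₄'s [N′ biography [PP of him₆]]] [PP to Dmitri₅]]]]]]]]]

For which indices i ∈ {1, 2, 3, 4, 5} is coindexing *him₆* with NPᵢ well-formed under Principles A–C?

*him* is a pronoun, so Principle B applies: it must be free in its binding domain.
Binding domain of *him₆*: the possessed DP, whose subject is Felix₄.
*Ahmad₁* c-commands the pronoun but from outside its binding domain, and is not c-commanded by it → coindexation permitted.
*Emil₂* c-commands the pronoun but from outside its binding domain, and is not c-commanded by it → coindexation permitted.
*Oliver₃* c-commands the pronoun but from outside its binding domain, and is not c-commanded by it → coindexation permitted.
*Felix₄* c-commands the pronoun within its binding domain → coindexation would violate Principle B.
*Dmitri₅* and the pronoun do not c-command one another → neither Principle B nor Principle C is at stake; coindexation permitted.

{1, 2, 3, 5}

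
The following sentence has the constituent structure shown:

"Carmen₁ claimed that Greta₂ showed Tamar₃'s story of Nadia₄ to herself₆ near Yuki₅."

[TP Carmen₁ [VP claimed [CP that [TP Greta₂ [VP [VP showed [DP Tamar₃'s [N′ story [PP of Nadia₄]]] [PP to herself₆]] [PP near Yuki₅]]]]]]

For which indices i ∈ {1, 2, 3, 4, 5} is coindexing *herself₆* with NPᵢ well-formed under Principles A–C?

*herself* is an anaphor, so Principle A applies: it must be bound in its binding domain.
Binding domain of *herself₆*: the embedded TP, whose subject is Greta₂.
*Carmen₁* c-commands the anaphor but is outside its binding domain → cannot satisfy Principle A.
*Greta₂* c-commands the anaphor within its binding domain → licit binder.
*Tamar₃* does not c-command the anaphor → cannot bind it.
*Nadia₄* does not c-command the anaphor → cannot bind it.
*Yuki₅* does not c-command the anaphor → cannot bind it.

{2}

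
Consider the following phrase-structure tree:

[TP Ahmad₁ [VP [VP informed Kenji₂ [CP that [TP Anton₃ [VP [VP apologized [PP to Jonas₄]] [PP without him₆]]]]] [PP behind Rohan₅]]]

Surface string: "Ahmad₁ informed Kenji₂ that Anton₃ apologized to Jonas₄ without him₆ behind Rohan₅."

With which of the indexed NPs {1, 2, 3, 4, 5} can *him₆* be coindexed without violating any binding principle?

{1, 2, 4, 5}

*him* is a pronoun, so Principle B applies: it must be free in its binding domain.
Binding domain of *him₆*: the embedded TP, whose subject is Anton₃.
*Ahmad₁* c-commands the pronoun but from outside its binding domain, and is not c-commanded by it → coindexation permitted.
*Kenji₂* c-commands the pronoun but from outside its binding domain, and is not c-commanded by it → coindexation permitted.
*Anton₃* c-commands the pronoun within its binding domain → coindexation would violate Principle B.
*Jonas₄* and the pronoun do not c-command one another → neither Principle B nor Principle C is at stake; coindexation permitted.
*Rohan₅* and the pronoun do not c-command one another → neither Principle B nor Principle C is at stake; coindexation permitted.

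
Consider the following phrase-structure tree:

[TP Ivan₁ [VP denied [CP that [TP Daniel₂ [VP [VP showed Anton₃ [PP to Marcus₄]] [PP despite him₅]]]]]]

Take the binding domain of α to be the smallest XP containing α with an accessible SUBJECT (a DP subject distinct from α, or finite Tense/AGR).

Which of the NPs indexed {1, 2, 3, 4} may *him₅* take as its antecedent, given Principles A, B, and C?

{1, 3, 4}

*him* is a pronoun, so Principle B applies: it must be free in its binding domain.
Binding domain of *him₅*: the embedded TP, whose subject is Daniel₂.
*Ivan₁* c-commands the pronoun but from outside its binding domain, and is not c-commanded by it → coindexation permitted.
*Daniel₂* c-commands the pronoun within its binding domain → coindexation would violate Principle B.
*Anton₃* and the pronoun do not c-command one another → neither Principle B nor Principle C is at stake; coindexation permitted.
*Marcus₄* and the pronoun do not c-command one another → neither Principle B nor Principle C is at stake; coindexation permitted.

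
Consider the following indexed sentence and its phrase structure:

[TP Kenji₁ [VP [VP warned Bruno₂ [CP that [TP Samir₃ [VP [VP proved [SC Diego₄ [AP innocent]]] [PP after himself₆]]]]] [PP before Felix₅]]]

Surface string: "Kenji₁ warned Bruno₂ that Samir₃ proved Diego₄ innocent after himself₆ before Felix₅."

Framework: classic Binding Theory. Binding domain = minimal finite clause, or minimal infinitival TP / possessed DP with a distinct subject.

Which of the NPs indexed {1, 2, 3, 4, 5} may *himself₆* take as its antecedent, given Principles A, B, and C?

*himself* is an anaphor, so Principle A applies: it must be bound in its binding domain.
Binding domain of *himself₆*: the embedded TP, whose subject is Samir₃.
*Kenji₁* c-commands the anaphor but is outside its binding domain → cannot satisfy Principle A.
*Bruno₂* c-commands the anaphor but is outside its binding domain → cannot satisfy Principle A.
*Samir₃* c-commands the anaphor within its binding domain → licit binder.
*Diego₄* does not c-command the anaphor → cannot bind it.
*Felix₅* does not c-command the anaphor → cannot bind it.

{3}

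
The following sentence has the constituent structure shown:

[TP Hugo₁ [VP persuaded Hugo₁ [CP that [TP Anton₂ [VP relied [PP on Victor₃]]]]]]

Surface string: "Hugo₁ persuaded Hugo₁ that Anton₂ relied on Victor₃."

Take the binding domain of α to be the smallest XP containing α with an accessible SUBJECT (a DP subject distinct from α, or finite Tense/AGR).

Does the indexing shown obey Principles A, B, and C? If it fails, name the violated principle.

The two coindexed NPs are *Hugo₁* (the higher occurrence) and *Hugo₁* (the lower occurrence).
*Hugo₁* (the lower occurrence) is an R-expression. Principle C requires it to be free everywhere.
*Hugo₁* (the higher occurrence) c-commands it and carries the same index.
The R-expression is bound → Principle C violation.

Principle C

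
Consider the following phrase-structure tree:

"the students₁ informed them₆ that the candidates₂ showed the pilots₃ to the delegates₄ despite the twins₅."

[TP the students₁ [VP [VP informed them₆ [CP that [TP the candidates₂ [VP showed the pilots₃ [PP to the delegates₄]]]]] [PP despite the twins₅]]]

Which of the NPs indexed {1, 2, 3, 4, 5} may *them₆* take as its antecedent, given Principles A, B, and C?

*them* is a pronoun, so Principle B applies: it must be free in its binding domain.
Binding domain of *them₆*: the matrix TP, whose subject is the students₁.
*the students₁* c-commands the pronoun within its binding domain → coindexation would violate Principle B.
*the candidates₂*: the pronoun c-commands this R-expression → coindexation would violate Principle C on *the candidates₂*.
*the pilots₃*: the pronoun c-commands this R-expression → coindexation would violate Principle C on *the pilots₃*.
*the delegates₄*: the pronoun c-commands this R-expression → coindexation would violate Principle C on *the delegates₄*.
*the twins₅* and the pronoun do not c-command one another → neither Principle B nor Principle C is at stake; coindexation permitted.

{5}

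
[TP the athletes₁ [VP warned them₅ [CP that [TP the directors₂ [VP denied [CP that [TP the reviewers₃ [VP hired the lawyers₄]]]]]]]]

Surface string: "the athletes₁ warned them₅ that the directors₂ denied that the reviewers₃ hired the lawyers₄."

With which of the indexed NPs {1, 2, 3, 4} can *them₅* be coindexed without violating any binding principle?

none

*them* is a pronoun, so Principle B applies: it must be free in its binding domain.
Binding domain of *them₅*: the matrix TP, whose subject is the athletes₁.
*the athletes₁* c-commands the pronoun within its binding domain → coindexation would violate Principle B.
*the directors₂*: the pronoun c-commands this R-expression → coindexation would violate Principle C on *the directors₂*.
*the reviewers₃*: the pronoun c-commands this R-expression → coindexation would violate Principle C on *the reviewers₃*.
*the lawyers₄*: the pronoun c-commands this R-expression → coindexation would violate Principle C on *the lawyers₄*.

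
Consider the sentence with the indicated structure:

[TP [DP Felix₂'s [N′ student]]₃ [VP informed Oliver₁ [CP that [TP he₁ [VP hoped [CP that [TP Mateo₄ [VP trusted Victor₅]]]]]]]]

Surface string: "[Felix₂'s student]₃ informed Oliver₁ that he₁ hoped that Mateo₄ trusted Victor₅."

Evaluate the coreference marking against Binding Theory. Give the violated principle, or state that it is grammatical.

The two coindexed NPs are *Oliver₁* and *he₁*.
*he₁* is a pronoun; nothing c-commands it within its binding domain (the embedded TP.), so Principle B holds trivially.
*Oliver₁* is an R-expression; *he₁* does not c-command it, and no other NP shares its index, so Principle C is satisfied.
All principles are respected.

grammatical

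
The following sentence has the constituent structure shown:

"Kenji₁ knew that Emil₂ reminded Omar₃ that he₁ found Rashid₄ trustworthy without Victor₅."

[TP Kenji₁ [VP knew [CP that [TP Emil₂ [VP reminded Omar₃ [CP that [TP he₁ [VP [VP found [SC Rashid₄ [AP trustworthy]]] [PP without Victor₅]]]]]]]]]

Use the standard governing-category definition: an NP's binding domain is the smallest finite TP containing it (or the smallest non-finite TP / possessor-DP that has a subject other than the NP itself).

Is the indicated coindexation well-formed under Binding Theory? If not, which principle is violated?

grammatical

The two coindexed NPs are *Kenji₁* and *he₁*.
*he₁* is a pronoun; nothing c-commands it within its binding domain (the embedded TP.), so Principle B holds trivially.
*Kenji₁* is an R-expression; *he₁* does not c-command it, and no other NP shares its index, so Principle C is satisfied.
All principles are respected.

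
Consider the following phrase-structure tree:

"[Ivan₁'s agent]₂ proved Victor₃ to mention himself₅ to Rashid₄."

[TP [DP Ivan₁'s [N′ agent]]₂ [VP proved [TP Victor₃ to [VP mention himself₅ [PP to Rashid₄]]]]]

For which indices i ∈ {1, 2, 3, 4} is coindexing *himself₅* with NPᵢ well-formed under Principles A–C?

{3}

*himself* is an anaphor, so Principle A applies: it must be bound in its binding domain.
Binding domain of *himself₅*: the embedded TP, whose subject is Victor₃.
*Ivan₁* does not c-command the anaphor → cannot bind it.
*[Ivan₁'s agent]₂* c-commands the anaphor but is outside its binding domain → cannot satisfy Principle A.
*Victor₃* c-commands the anaphor within its binding domain → licit binder.
*Rashid₄* does not c-command the anaphor → cannot bind it.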